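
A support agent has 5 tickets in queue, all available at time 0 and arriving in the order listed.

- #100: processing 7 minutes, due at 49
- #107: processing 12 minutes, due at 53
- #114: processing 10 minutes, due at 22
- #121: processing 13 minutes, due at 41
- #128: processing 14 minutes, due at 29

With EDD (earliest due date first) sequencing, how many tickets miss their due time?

EDD (increasing due date): #114 #128 #121 #100 #107.
#114: 0→10, due 22, tardiness 0
#128: 10→24, due 29, tardiness 0
#121: 24→37, due 41, tardiness 0
#100: 37→44, due 49, tardiness 0
#107: 44→56, due 53, tardiness 3
Late tickets: 1.

1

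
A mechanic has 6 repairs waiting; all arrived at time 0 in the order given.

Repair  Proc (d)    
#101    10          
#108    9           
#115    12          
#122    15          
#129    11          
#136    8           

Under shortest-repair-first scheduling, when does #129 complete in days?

38

SPT (increasing processing time): #136 #108 #101 #129 #115 #122.
#136: 0→8
#108: 8→17
#101: 17→27
#129: 27→38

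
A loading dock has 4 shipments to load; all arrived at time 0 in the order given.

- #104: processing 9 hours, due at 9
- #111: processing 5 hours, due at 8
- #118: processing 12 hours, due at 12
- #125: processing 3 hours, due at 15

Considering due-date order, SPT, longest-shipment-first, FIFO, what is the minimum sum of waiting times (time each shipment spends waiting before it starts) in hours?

EDD (increasing due date): #111 #104 #118 #125.
#111: waits 0, runs 0→5
#104: waits 5, runs 5→14
#118: waits 14, runs 14→26
#125: waits 26, runs 26→29
Sum = 0+5+14+26 = 45.
SPT (increasing processing time): #125 #111 #104 #118.
#125: waits 0, runs 0→3
#111: waits 3, runs 3→8
#104: waits 8, runs 8→17
#118: waits 17, runs 17→29
Sum = 0+3+8+17 = 28.
LPT (decreasing processing time): #118 #104 #111 #125.
#118: waits 0, runs 0→12
#104: waits 12, runs 12→21
#111: waits 21, runs 21→26
#125: waits 26, runs 26→29
Sum = 0+12+21+26 = 59.
FIFO (arrival order): #104 #111 #118 #125.
#104: waits 0, runs 0→9
#111: waits 9, runs 9→14
#118: waits 14, runs 14→26
#125: waits 26, runs 26→29
Sum = 0+9+14+26 = 49.
EDD 45, SPT 28, LPT 59, FIFO 49 → minimum 28.

28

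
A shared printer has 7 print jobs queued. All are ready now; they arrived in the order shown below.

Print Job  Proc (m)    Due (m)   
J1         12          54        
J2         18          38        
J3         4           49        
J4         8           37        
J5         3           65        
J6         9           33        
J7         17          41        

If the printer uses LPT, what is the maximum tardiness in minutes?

27

LPT (decreasing processing time): J2 J7 J1 J6 J4 J3 J5.
J2: 0→18, due 38, tardiness 0
J7: 18→35, due 41, tardiness 0
J1: 35→47, due 54, tardiness 0
J6: 47→56, due 33, tardiness 23
J4: 56→64, due 37, tardiness 27
J3: 64→68, due 49, tardiness 19
J5: 68→71, due 65, tardiness 6
Maximum = 27.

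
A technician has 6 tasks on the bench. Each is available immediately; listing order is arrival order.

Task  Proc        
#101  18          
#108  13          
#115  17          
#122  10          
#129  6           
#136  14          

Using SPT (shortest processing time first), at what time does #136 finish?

SPT (increasing processing time): #129 #122 #108 #136 #115 #101.
#129: 0→6
#122: 6→16
#108: 16→29
#136: 29→43

43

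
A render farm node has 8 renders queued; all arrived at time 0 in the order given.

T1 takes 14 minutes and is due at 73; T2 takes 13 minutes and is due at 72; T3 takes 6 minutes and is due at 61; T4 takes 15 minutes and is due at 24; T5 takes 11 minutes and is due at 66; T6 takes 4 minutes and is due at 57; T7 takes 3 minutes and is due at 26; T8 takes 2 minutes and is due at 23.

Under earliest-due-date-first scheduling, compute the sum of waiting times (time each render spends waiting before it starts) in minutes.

188

EDD (increasing due date): T8 T4 T7 T6 T3 T5 T2 T1.
T8: waits 0, runs 0→2
T4: waits 2, runs 2→17
T7: waits 17, runs 17→20
T6: waits 20, runs 20→24
T3: waits 24, runs 24→30
T5: waits 30, runs 30→41
T2: waits 41, runs 41→54
T1: waits 54, runs 54→68
Sum = 0+2+17+20+24+30+41+54 = 188.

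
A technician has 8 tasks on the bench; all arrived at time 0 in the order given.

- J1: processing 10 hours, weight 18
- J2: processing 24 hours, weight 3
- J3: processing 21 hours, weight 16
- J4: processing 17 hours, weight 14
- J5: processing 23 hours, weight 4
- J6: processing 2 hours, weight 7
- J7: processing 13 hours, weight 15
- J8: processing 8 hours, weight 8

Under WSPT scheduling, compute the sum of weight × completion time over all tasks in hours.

3435

WSPT (decreasing weight/processing-time ratio): J6 J1 J7 J8 J4 J3 J5 J2.
J6: finishes 2, weight 7, w·C = 14
J1: finishes 12, weight 18, w·C = 216
J7: finishes 25, weight 15, w·C = 375
J8: finishes 33, weight 8, w·C = 264
J4: finishes 50, weight 14, w·C = 700
J3: finishes 71, weight 16, w·C = 1136
J5: finishes 94, weight 4, w·C = 376
J2: finishes 118, weight 3, w·C = 354
Sum = 14+216+375+264+700+1136+376+354 = 3435.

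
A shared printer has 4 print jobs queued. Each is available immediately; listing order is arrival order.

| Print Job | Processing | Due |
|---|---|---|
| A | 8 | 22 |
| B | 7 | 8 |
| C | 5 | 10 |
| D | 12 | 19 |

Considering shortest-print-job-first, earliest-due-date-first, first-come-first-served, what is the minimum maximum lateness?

10

SPT (increasing processing time): C B A D.
C: 0→5, due 10, lateness -5
B: 5→12, due 8, lateness 4
A: 12→20, due 22, lateness -2
D: 20→32, due 19, lateness 13
Maximum = 13.
EDD (increasing due date): B C D A.
B: 0→7, due 8, lateness -1
C: 7→12, due 10, lateness 2
D: 12→24, due 19, lateness 5
A: 24→32, due 22, lateness 10
Maximum = 10.
FIFO (arrival order): A B C D.
A: 0→8, due 22, lateness -14
B: 8→15, due 8, lateness 7
C: 15→20, due 10, lateness 10
D: 20→32, due 19, lateness 13
Maximum = 13.
SPT 13, EDD 10, FIFO 13 → minimum 10.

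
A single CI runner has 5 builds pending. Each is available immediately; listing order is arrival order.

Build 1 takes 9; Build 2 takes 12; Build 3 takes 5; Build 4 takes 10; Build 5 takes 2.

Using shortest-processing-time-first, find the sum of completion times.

SPT (increasing processing time): Build 5 Build 3 Build 1 Build 4 Build 2.
Build 5: 0→2
Build 3: 2→7
Build 1: 7→16
Build 4: 16→26
Build 2: 26→38
Sum = 2+7+16+26+38 = 89.

89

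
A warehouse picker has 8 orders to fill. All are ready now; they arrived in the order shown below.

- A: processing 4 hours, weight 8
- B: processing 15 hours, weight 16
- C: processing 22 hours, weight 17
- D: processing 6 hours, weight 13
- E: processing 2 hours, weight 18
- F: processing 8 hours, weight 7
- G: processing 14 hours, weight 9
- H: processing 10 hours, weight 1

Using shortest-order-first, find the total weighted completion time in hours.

3127

SPT (increasing processing time): E A D F H G B C.
E: finishes 2, weight 18, w·C = 36
A: finishes 6, weight 8, w·C = 48
D: finishes 12, weight 13, w·C = 156
F: finishes 20, weight 7, w·C = 140
H: finishes 30, weight 1, w·C = 30
G: finishes 44, weight 9, w·C = 396
B: finishes 59, weight 16, w·C = 944
C: finishes 81, weight 17, w·C = 1377
Sum = 36+48+156+140+30+396+944+1377 = 3127.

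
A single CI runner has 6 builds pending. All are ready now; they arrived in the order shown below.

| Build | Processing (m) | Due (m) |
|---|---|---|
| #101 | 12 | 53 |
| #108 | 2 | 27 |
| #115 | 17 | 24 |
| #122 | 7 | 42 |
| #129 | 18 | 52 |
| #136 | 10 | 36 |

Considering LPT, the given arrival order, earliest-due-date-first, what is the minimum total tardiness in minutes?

LPT (decreasing processing time): #129 #115 #101 #136 #122 #108.
#129: 0→18, due 52, tardiness 0
#115: 18→35, due 24, tardiness 11
#101: 35→47, due 53, tardiness 0
#136: 47→57, due 36, tardiness 21
#122: 57→64, due 42, tardiness 22
#108: 64→66, due 27, tardiness 39
Sum = 0+11+0+21+22+39 = 93.
FIFO (arrival order): #101 #108 #115 #122 #129 #136.
#101: 0→12, due 53, tardiness 0
#108: 12→14, due 27, tardiness 0
#115: 14→31, due 24, tardiness 7
#122: 31→38, due 42, tardiness 0
#129: 38→56, due 52, tardiness 4
#136: 56→66, due 36, tardiness 30
Sum = 0+0+7+0+4+30 = 41.
EDD (increasing due date): #115 #108 #136 #122 #129 #101.
#115: 0→17, due 24, tardiness 0
#108: 17→19, due 27, tardiness 0
#136: 19→29, due 36, tardiness 0
#122: 29→36, due 42, tardiness 0
#129: 36→54, due 52, tardiness 2
#101: 54→66, due 53, tardiness 13
Sum = 0+0+0+0+2+13 = 15.
LPT 93, FIFO 41, EDD 15 → minimum 15.

15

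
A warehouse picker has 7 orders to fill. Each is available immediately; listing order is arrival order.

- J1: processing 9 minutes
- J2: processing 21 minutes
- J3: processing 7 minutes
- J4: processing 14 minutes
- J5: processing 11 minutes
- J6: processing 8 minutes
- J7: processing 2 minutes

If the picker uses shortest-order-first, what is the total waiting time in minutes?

SPT (increasing processing time): J7 J3 J6 J1 J5 J4 J2.
J7: waits 0, runs 0→2
J3: waits 2, runs 2→9
J6: waits 9, runs 9→17
J1: waits 17, runs 17→26
J5: waits 26, runs 26→37
J4: waits 37, runs 37→51
J2: waits 51, runs 51→72
Sum = 0+2+9+17+26+37+51 = 142.

142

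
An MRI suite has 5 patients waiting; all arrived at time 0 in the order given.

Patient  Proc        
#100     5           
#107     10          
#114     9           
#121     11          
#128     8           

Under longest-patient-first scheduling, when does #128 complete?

38

LPT (decreasing processing time): #121 #107 #114 #128 #100.
#121: 0→11
#107: 11→21
#114: 21→30
#128: 30→38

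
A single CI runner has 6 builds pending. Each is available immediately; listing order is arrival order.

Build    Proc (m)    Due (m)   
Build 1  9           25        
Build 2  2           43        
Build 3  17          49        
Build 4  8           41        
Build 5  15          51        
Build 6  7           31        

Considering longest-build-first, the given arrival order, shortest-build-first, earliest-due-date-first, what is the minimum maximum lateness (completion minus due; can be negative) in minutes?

LPT (decreasing processing time): Build 3 Build 5 Build 1 Build 4 Build 6 Build 2.
Build 3: 0→17, due 49, lateness -32
Build 5: 17→32, due 51, lateness -19
Build 1: 32→41, due 25, lateness 16
Build 4: 41→49, due 41, lateness 8
Build 6: 49→56, due 31, lateness 25
Build 2: 56→58, due 43, lateness 15
Maximum = 25.
FIFO (arrival order): Build 1 Build 2 Build 3 Build 4 Build 5 Build 6.
Build 1: 0→9, due 25, lateness -16
Build 2: 9→11, due 43, lateness -32
Build 3: 11→28, due 49, lateness -21
Build 4: 28→36, due 41, lateness -5
Build 5: 36→51, due 51, lateness 0
Build 6: 51→58, due 31, lateness 27
Maximum = 27.
SPT (increasing processing time): Build 2 Build 6 Build 4 Build 1 Build 5 Build 3.
Build 2: 0→2, due 43, lateness -41
Build 6: 2→9, due 31, lateness -22
Build 4: 9→17, due 41, lateness -24
Build 1: 17→26, due 25, lateness 1
Build 5: 26→41, due 51, lateness -10
Build 3: 41→58, due 49, lateness 9
Maximum = 9.
EDD (increasing due date): Build 1 Build 6 Build 4 Build 2 Build 3 Build 5.
Build 1: 0→9, due 25, lateness -16
Build 6: 9→16, due 31, lateness -15
Build 4: 16→24, due 41, lateness -17
Build 2: 24→26, due 43, lateness -17
Build 3: 26→43, due 49, lateness -6
Build 5: 43→58, due 51, lateness 7
Maximum = 7.
LPT 25, FIFO 27, SPT 9, EDD 7 → minimum 7.

7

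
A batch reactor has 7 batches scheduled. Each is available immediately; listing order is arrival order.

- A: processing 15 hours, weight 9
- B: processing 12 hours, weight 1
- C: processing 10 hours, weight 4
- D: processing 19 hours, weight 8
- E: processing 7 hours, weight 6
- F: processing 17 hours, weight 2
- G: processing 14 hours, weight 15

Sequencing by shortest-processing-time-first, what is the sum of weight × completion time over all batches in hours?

2208

SPT (increasing processing time): E C B G A F D.
E: finishes 7, weight 6, w·C = 42
C: finishes 17, weight 4, w·C = 68
B: finishes 29, weight 1, w·C = 29
G: finishes 43, weight 15, w·C = 645
A: finishes 58, weight 9, w·C = 522
F: finishes 75, weight 2, w·C = 150
D: finishes 94, weight 8, w·C = 752
Sum = 42+68+29+645+522+150+752 = 2208.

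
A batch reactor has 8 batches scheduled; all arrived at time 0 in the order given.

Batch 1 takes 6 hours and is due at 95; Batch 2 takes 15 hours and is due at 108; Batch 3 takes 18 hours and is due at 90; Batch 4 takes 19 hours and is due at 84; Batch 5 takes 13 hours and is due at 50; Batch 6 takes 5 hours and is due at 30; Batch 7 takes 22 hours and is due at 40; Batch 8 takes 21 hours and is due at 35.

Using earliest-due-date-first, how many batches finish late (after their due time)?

EDD (increasing due date): Batch 6 Batch 8 Batch 7 Batch 5 Batch 4 Batch 3 Batch 1 Batch 2.
Batch 6: 0→5, due 30, tardiness 0
Batch 8: 5→26, due 35, tardiness 0
Batch 7: 26→48, due 40, tardiness 8
Batch 5: 48→61, due 50, tardiness 11
Batch 4: 61→80, due 84, tardiness 0
Batch 3: 80→98, due 90, tardiness 8
Batch 1: 98→104, due 95, tardiness 9
Batch 2: 104→119, due 108, tardiness 11
Late batches: 5.

5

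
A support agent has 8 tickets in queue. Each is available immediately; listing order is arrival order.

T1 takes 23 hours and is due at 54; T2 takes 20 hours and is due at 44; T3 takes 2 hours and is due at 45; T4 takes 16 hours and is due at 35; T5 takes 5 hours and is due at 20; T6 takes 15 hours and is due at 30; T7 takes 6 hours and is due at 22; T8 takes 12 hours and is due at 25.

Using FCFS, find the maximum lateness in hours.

FIFO (arrival order): T1 T2 T3 T4 T5 T6 T7 T8.
T1: 0→23, due 54, lateness -31
T2: 23→43, due 44, lateness -1
T3: 43→45, due 45, lateness 0
T4: 45→61, due 35, lateness 26
T5: 61→66, due 20, lateness 46
T6: 66→81, due 30, lateness 51
T7: 81→87, due 22, lateness 65
T8: 87→99, due 25, lateness 74
Maximum = 74.

74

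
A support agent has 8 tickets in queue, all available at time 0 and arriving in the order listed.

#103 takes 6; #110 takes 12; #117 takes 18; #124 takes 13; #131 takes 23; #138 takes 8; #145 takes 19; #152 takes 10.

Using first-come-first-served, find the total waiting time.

FIFO (arrival order): #103 #110 #117 #124 #131 #138 #145 #152.
#103: waits 0, runs 0→6
#110: waits 6, runs 6→18
#117: waits 18, runs 18→36
#124: waits 36, runs 36→49
#131: waits 49, runs 49→72
#138: waits 72, runs 72→80
#145: waits 80, runs 80→99
#152: waits 99, runs 99→109
Sum = 0+6+18+36+49+72+80+99 = 360.

360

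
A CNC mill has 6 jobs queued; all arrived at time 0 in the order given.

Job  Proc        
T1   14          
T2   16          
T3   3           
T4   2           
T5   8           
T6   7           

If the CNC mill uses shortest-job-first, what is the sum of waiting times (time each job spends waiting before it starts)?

SPT (increasing processing time): T4 T3 T6 T5 T1 T2.
T4: waits 0, runs 0→2
T3: waits 2, runs 2→5
T6: waits 5, runs 5→12
T5: waits 12, runs 12→20
T1: waits 20, runs 20→34
T2: waits 34, runs 34→50
Sum = 0+2+5+12+20+34 = 73.

73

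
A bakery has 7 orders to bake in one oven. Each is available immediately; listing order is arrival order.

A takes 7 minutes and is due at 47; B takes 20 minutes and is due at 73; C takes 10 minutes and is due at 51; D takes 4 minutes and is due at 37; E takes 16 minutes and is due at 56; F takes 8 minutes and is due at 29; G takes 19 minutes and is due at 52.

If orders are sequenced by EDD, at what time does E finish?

EDD (increasing due date): F D A C G E B.
F: 0→8
D: 8→12
A: 12→19
C: 19→29
G: 29→48
E: 48→64

64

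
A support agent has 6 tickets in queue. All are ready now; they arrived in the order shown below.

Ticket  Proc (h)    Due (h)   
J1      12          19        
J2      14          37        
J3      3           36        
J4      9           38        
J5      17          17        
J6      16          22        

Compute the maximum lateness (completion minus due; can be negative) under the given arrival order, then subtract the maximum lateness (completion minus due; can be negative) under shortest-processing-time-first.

-5

FIFO (arrival order): J1 J2 J3 J4 J5 J6.
J1: 0→12, due 19, lateness -7
J2: 12→26, due 37, lateness -11
J3: 26→29, due 36, lateness -7
J4: 29→38, due 38, lateness 0
J5: 38→55, due 17, lateness 38
J6: 55→71, due 22, lateness 49
Maximum = 49.
SPT (increasing processing time): J3 J4 J1 J2 J6 J5.
J3: 0→3, due 36, lateness -33
J4: 3→12, due 38, lateness -26
J1: 12→24, due 19, lateness 5
J2: 24→38, due 37, lateness 1
J6: 38→54, due 22, lateness 32
J5: 54→71, due 17, lateness 54
Maximum = 54.
Difference = 49 − 54 = -5.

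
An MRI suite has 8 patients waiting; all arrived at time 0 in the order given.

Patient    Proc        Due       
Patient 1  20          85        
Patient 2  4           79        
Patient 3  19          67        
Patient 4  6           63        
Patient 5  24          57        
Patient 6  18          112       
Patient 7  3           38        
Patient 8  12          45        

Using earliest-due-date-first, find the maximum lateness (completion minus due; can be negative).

EDD (increasing due date): Patient 7 Patient 8 Patient 5 Patient 4 Patient 3 Patient 2 Patient 1 Patient 6.
Patient 7: 0→3, due 38, lateness -35
Patient 8: 3→15, due 45, lateness -30
Patient 5: 15→39, due 57, lateness -18
Patient 4: 39→45, due 63, lateness -18
Patient 3: 45→64, due 67, lateness -3
Patient 2: 64→68, due 79, lateness -11
Patient 1: 68→88, due 85, lateness 3
Patient 6: 88→106, due 112, lateness -6
Maximum = 3.

3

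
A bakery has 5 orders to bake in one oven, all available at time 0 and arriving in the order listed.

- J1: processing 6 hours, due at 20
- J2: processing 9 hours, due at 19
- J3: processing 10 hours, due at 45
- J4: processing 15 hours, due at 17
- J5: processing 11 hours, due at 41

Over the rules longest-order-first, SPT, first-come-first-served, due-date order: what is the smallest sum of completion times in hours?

LPT (decreasing processing time): J4 J5 J3 J2 J1.
J4: 0→15
J5: 15→26
J3: 26→36
J2: 36→45
J1: 45→51
Sum = 15+26+36+45+51 = 173.
SPT (increasing processing time): J1 J2 J3 J5 J4.
J1: 0→6
J2: 6→15
J3: 15→25
J5: 25→36
J4: 36→51
Sum = 6+15+25+36+51 = 133.
FIFO (arrival order): J1 J2 J3 J4 J5.
J1: 0→6
J2: 6→15
J3: 15→25
J4: 25→40
J5: 40→51
Sum = 6+15+25+40+51 = 137.
EDD (increasing due date): J4 J2 J1 J5 J3.
J4: 0→15
J2: 15→24
J1: 24→30
J5: 30→41
J3: 41→51
Sum = 15+24+30+41+51 = 161.
LPT 173, SPT 133, FIFO 137, EDD 161 → minimum 133.

133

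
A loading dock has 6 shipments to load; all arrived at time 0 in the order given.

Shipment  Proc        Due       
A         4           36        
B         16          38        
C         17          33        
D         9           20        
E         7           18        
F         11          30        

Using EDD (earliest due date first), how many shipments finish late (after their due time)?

EDD (increasing due date): E D F C A B.
E: 0→7, due 18, tardiness 0
D: 7→16, due 20, tardiness 0
F: 16→27, due 30, tardiness 0
C: 27→44, due 33, tardiness 11
A: 44→48, due 36, tardiness 12
B: 48→64, due 38, tardiness 26
Late shipments: 3.

3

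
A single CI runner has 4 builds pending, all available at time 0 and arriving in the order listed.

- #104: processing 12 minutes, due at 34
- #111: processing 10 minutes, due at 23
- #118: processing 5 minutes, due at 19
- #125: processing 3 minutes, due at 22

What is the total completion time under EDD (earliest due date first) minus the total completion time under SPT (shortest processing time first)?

EDD (increasing due date): #118 #125 #111 #104.
#118: 0→5
#125: 5→8
#111: 8→18
#104: 18→30
Sum = 5+8+18+30 = 61.
SPT (increasing processing time): #125 #118 #111 #104.
#125: 0→3
#118: 3→8
#111: 8→18
#104: 18→30
Sum = 3+8+18+30 = 59.
Difference = 61 − 59 = 2.

2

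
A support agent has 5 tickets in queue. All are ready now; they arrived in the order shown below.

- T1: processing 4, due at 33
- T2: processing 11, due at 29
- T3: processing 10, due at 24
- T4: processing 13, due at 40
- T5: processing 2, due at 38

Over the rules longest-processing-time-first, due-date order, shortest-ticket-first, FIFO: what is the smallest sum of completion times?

91

LPT (decreasing processing time): T4 T2 T3 T1 T5.
T4: 0→13
T2: 13→24
T3: 24→34
T1: 34→38
T5: 38→40
Sum = 13+24+34+38+40 = 149.
EDD (increasing due date): T3 T2 T1 T5 T4.
T3: 0→10
T2: 10→21
T1: 21→25
T5: 25→27
T4: 27→40
Sum = 10+21+25+27+40 = 123.
SPT (increasing processing time): T5 T1 T3 T2 T4.
T5: 0→2
T1: 2→6
T3: 6→16
T2: 16→27
T4: 27→40
Sum = 2+6+16+27+40 = 91.
FIFO (arrival order): T1 T2 T3 T4 T5.
T1: 0→4
T2: 4→15
T3: 15→25
T4: 25→38
T5: 38→40
Sum = 4+15+25+38+40 = 122.
LPT 149, EDD 123, SPT 91, FIFO 122 → minimum 91.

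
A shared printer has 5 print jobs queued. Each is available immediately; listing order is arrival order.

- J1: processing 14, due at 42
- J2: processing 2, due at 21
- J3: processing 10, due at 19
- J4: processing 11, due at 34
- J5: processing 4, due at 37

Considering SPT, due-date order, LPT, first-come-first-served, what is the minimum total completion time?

SPT (increasing processing time): J2 J5 J3 J4 J1.
J2: 0→2
J5: 2→6
J3: 6→16
J4: 16→27
J1: 27→41
Sum = 2+6+16+27+41 = 92.
EDD (increasing due date): J3 J2 J4 J5 J1.
J3: 0→10
J2: 10→12
J4: 12→23
J5: 23→27
J1: 27→41
Sum = 10+12+23+27+41 = 113.
LPT (decreasing processing time): J1 J4 J3 J5 J2.
J1: 0→14
J4: 14→25
J3: 25→35
J5: 35→39
J2: 39→41
Sum = 14+25+35+39+41 = 154.
FIFO (arrival order): J1 J2 J3 J4 J5.
J1: 0→14
J2: 14→16
J3: 16→26
J4: 26→37
J5: 37→41
Sum = 14+16+26+37+41 = 134.
SPT 92, EDD 113, LPT 154, FIFO 134 → minimum 92.

92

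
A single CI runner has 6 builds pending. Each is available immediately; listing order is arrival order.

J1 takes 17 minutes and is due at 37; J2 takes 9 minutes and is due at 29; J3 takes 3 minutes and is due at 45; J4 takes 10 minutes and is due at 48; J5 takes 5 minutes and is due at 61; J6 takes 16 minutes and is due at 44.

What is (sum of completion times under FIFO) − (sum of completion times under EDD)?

FIFO (arrival order): J1 J2 J3 J4 J5 J6.
J1: 0→17
J2: 17→26
J3: 26→29
J4: 29→39
J5: 39→44
J6: 44→60
Sum = 17+26+29+39+44+60 = 215.
EDD (increasing due date): J2 J1 J6 J3 J4 J5.
J2: 0→9
J1: 9→26
J6: 26→42
J3: 42→45
J4: 45→55
J5: 55→60
Sum = 9+26+42+45+55+60 = 237.
Difference = 215 − 237 = -22.

-22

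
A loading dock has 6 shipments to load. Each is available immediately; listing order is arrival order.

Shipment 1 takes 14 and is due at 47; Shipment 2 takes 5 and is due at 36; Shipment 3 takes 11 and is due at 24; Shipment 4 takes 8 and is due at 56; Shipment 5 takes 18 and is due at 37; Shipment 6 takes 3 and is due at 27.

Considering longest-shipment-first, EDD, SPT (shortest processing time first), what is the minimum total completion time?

154

LPT (decreasing processing time): Shipment 5 Shipment 1 Shipment 3 Shipment 4 Shipment 2 Shipment 6.
Shipment 5: 0→18
Shipment 1: 18→32
Shipment 3: 32→43
Shipment 4: 43→51
Shipment 2: 51→56
Shipment 6: 56→59
Sum = 18+32+43+51+56+59 = 259.
EDD (increasing due date): Shipment 3 Shipment 6 Shipment 2 Shipment 5 Shipment 1 Shipment 4.
Shipment 3: 0→11
Shipment 6: 11→14
Shipment 2: 14→19
Shipment 5: 19→37
Shipment 1: 37→51
Shipment 4: 51→59
Sum = 11+14+19+37+51+59 = 191.
SPT (increasing processing time): Shipment 6 Shipment 2 Shipment 4 Shipment 3 Shipment 1 Shipment 5.
Shipment 6: 0→3
Shipment 2: 3→8
Shipment 4: 8→16
Shipment 3: 16→27
Shipment 1: 27→41
Shipment 5: 41→59
Sum = 3+8+16+27+41+59 = 154.
LPT 259, EDD 191, SPT 154 → minimum 154.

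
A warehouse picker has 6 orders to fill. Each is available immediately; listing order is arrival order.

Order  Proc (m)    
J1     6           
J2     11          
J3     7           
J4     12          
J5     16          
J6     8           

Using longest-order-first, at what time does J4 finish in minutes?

28

LPT (decreasing processing time): J5 J4 J2 J6 J3 J1.
J5: 0→16
J4: 16→28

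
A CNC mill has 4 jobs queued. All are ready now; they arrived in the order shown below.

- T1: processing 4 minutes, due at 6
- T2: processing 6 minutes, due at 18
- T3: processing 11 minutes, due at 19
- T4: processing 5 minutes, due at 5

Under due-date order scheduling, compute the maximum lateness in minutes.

7

EDD (increasing due date): T4 T1 T2 T3.
T4: 0→5, due 5, lateness 0
T1: 5→9, due 6, lateness 3
T2: 9→15, due 18, lateness -3
T3: 15→26, due 19, lateness 7
Maximum = 7.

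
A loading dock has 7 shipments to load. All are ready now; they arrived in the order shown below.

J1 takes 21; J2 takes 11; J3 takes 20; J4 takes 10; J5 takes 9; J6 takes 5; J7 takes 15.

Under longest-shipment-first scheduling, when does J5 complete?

86

LPT (decreasing processing time): J1 J3 J7 J2 J4 J5 J6.
J1: 0→21
J3: 21→41
J7: 41→56
J2: 56→67
J4: 67→77
J5: 77→86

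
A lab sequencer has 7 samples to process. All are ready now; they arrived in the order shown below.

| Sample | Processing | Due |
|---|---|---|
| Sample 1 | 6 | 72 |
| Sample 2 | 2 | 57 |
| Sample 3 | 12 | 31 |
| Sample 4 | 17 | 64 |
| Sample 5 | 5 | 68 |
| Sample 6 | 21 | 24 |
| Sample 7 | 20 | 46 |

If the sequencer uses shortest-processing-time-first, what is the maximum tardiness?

SPT (increasing processing time): Sample 2 Sample 5 Sample 1 Sample 3 Sample 4 Sample 7 Sample 6.
Sample 2: 0→2, due 57, tardiness 0
Sample 5: 2→7, due 68, tardiness 0
Sample 1: 7→13, due 72, tardiness 0
Sample 3: 13→25, due 31, tardiness 0
Sample 4: 25→42, due 64, tardiness 0
Sample 7: 42→62, due 46, tardiness 16
Sample 6: 62→83, due 24, tardiness 59
Maximum = 59.

59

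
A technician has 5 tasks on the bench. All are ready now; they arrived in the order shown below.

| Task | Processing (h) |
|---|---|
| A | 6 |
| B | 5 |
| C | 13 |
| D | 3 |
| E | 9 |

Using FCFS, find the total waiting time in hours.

FIFO (arrival order): A B C D E.
A: waits 0, runs 0→6
B: waits 6, runs 6→11
C: waits 11, runs 11→24
D: waits 24, runs 24→27
E: waits 27, runs 27→36
Sum = 0+6+11+24+27 = 68.

68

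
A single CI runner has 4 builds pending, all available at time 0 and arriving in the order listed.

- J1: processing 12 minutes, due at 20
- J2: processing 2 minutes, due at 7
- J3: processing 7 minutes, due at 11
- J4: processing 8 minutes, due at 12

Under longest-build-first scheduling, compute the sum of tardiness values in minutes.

LPT (decreasing processing time): J1 J4 J3 J2.
J1: 0→12, due 20, tardiness 0
J4: 12→20, due 12, tardiness 8
J3: 20→27, due 11, tardiness 16
J2: 27→29, due 7, tardiness 22
Sum = 0+8+16+22 = 46.

46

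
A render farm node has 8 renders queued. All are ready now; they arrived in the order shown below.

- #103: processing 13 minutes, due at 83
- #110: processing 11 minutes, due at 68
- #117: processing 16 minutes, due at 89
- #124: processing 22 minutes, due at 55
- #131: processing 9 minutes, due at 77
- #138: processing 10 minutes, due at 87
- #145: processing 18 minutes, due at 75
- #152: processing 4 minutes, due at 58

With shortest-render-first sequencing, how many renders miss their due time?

2

SPT (increasing processing time): #152 #131 #138 #110 #103 #117 #145 #124.
#152: 0→4, due 58, tardiness 0
#131: 4→13, due 77, tardiness 0
#138: 13→23, due 87, tardiness 0
#110: 23→34, due 68, tardiness 0
#103: 34→47, due 83, tardiness 0
#117: 47→63, due 89, tardiness 0
#145: 63→81, due 75, tardiness 6
#124: 81→103, due 55, tardiness 48
Late renders: 2.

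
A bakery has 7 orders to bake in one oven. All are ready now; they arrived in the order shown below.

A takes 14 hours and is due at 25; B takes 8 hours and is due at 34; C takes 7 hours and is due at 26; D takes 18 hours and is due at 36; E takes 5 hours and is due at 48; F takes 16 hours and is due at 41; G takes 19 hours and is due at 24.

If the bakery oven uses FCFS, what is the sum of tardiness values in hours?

FIFO (arrival order): A B C D E F G.
A: 0→14, due 25, tardiness 0
B: 14→22, due 34, tardiness 0
C: 22→29, due 26, tardiness 3
D: 29→47, due 36, tardiness 11
E: 47→52, due 48, tardiness 4
F: 52→68, due 41, tardiness 27
G: 68→87, due 24, tardiness 63
Sum = 0+0+3+11+4+27+63 = 108.

108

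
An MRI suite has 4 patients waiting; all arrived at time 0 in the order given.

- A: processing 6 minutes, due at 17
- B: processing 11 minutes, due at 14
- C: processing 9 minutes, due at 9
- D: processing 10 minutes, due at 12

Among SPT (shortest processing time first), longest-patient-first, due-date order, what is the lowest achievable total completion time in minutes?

SPT (increasing processing time): A C D B.
A: 0→6
C: 6→15
D: 15→25
B: 25→36
Sum = 6+15+25+36 = 82.
LPT (decreasing processing time): B D C A.
B: 0→11
D: 11→21
C: 21→30
A: 30→36
Sum = 11+21+30+36 = 98.
EDD (increasing due date): C D B A.
C: 0→9
D: 9→19
B: 19→30
A: 30→36
Sum = 9+19+30+36 = 94.
SPT 82, LPT 98, EDD 94 → minimum 82.

82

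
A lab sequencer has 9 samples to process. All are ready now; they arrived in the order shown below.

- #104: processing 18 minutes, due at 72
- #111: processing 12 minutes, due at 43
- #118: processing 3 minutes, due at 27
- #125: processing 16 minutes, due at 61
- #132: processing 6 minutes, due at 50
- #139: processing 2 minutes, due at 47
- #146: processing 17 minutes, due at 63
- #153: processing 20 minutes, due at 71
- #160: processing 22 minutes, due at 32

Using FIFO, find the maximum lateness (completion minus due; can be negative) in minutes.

FIFO (arrival order): #104 #111 #118 #125 #132 #139 #146 #153 #160.
#104: 0→18, due 72, lateness -54
#111: 18→30, due 43, lateness -13
#118: 30→33, due 27, lateness 6
#125: 33→49, due 61, lateness -12
#132: 49→55, due 50, lateness 5
#139: 55→57, due 47, lateness 10
#146: 57→74, due 63, lateness 11
#153: 74→94, due 71, lateness 23
#160: 94→116, due 32, lateness 84
Maximum = 84.

84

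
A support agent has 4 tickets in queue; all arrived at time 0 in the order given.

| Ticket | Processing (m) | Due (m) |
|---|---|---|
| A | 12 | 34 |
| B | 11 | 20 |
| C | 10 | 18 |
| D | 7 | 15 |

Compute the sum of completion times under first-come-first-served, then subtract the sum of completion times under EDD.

16

FIFO (arrival order): A B C D.
A: 0→12
B: 12→23
C: 23→33
D: 33→40
Sum = 12+23+33+40 = 108.
EDD (increasing due date): D C B A.
D: 0→7
C: 7→17
B: 17→28
A: 28→40
Sum = 7+17+28+40 = 92.
Difference = 108 − 92 = 16.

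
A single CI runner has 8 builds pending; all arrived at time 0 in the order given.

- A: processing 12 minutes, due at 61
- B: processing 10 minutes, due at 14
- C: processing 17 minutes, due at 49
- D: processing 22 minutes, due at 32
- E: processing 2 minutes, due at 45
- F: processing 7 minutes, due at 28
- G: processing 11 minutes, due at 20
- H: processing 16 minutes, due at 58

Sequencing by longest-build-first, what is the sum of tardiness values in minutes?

257

LPT (decreasing processing time): D C H A G B F E.
D: 0→22, due 32, tardiness 0
C: 22→39, due 49, tardiness 0
H: 39→55, due 58, tardiness 0
A: 55→67, due 61, tardiness 6
G: 67→78, due 20, tardiness 58
B: 78→88, due 14, tardiness 74
F: 88→95, due 28, tardiness 67
E: 95→97, due 45, tardiness 52
Sum = 0+0+0+6+58+74+67+52 = 257.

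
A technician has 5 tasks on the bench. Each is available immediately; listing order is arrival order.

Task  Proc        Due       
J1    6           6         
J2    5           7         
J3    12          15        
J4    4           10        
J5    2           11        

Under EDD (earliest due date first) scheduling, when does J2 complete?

EDD (increasing due date): J1 J2 J4 J5 J3.
J1: 0→6
J2: 6→11

11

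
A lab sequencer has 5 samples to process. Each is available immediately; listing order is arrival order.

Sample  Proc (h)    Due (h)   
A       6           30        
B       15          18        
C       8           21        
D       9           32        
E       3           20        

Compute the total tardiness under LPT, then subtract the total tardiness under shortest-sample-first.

17

LPT (decreasing processing time): B D C A E.
B: 0→15, due 18, tardiness 0
D: 15→24, due 32, tardiness 0
C: 24→32, due 21, tardiness 11
A: 32→38, due 30, tardiness 8
E: 38→41, due 20, tardiness 21
Sum = 0+0+11+8+21 = 40.
SPT (increasing processing time): E A C D B.
E: 0→3, due 20, tardiness 0
A: 3→9, due 30, tardiness 0
C: 9→17, due 21, tardiness 0
D: 17→26, due 32, tardiness 0
B: 26→41, due 18, tardiness 23
Sum = 0+0+0+0+23 = 23.
Difference = 40 − 23 = 17.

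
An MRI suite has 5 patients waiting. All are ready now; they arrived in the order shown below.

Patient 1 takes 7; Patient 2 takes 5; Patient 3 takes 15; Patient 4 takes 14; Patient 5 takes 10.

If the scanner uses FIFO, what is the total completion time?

FIFO (arrival order): Patient 1 Patient 2 Patient 3 Patient 4 Patient 5.
Patient 1: 0→7
Patient 2: 7→12
Patient 3: 12→27
Patient 4: 27→41
Patient 5: 41→51
Sum = 7+12+27+41+51 = 138.

138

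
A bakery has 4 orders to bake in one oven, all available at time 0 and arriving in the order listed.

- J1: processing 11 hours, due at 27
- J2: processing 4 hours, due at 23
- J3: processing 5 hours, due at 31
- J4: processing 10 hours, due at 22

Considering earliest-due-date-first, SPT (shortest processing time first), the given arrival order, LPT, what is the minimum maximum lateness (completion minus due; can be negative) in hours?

EDD (increasing due date): J4 J2 J1 J3.
J4: 0→10, due 22, lateness -12
J2: 10→14, due 23, lateness -9
J1: 14→25, due 27, lateness -2
J3: 25→30, due 31, lateness -1
Maximum = -1.
SPT (increasing processing time): J2 J3 J4 J1.
J2: 0→4, due 23, lateness -19
J3: 4→9, due 31, lateness -22
J4: 9→19, due 22, lateness -3
J1: 19→30, due 27, lateness 3
Maximum = 3.
FIFO (arrival order): J1 J2 J3 J4.
J1: 0→11, due 27, lateness -16
J2: 11→15, due 23, lateness -8
J3: 15→20, due 31, lateness -11
J4: 20→30, due 22, lateness 8
Maximum = 8.
LPT (decreasing processing time): J1 J4 J3 J2.
J1: 0→11, due 27, lateness -16
J4: 11→21, due 22, lateness -1
J3: 21→26, due 31, lateness -5
J2: 26→30, due 23, lateness 7
Maximum = 7.
EDD -1, SPT 3, FIFO 8, LPT 7 → minimum -1.

-1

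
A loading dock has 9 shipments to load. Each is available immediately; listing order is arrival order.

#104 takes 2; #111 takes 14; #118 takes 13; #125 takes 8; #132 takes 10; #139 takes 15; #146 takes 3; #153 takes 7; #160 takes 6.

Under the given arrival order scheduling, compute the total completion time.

FIFO (arrival order): #104 #111 #118 #125 #132 #139 #146 #153 #160.
#104: 0→2
#111: 2→16
#118: 16→29
#125: 29→37
#132: 37→47
#139: 47→62
#146: 62→65
#153: 65→72
#160: 72→78
Sum = 2+16+29+37+47+62+65+72+78 = 408.

408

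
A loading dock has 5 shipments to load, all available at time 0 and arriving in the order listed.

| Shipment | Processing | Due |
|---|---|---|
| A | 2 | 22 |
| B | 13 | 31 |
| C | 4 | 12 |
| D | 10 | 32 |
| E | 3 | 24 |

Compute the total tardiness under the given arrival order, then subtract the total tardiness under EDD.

FIFO (arrival order): A B C D E.
A: 0→2, due 22, tardiness 0
B: 2→15, due 31, tardiness 0
C: 15→19, due 12, tardiness 7
D: 19→29, due 32, tardiness 0
E: 29→32, due 24, tardiness 8
Sum = 0+0+7+0+8 = 15.
EDD (increasing due date): C A E B D.
C: 0→4, due 12, tardiness 0
A: 4→6, due 22, tardiness 0
E: 6→9, due 24, tardiness 0
B: 9→22, due 31, tardiness 0
D: 22→32, due 32, tardiness 0
Sum = 0+0+0+0+0 = 0.
Difference = 15 − 0 = 15.

15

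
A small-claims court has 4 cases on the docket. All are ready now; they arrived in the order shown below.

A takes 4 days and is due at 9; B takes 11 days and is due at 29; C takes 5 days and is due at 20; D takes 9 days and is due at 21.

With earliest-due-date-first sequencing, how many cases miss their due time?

EDD (increasing due date): A C D B.
A: 0→4, due 9, tardiness 0
C: 4→9, due 20, tardiness 0
D: 9→18, due 21, tardiness 0
B: 18→29, due 29, tardiness 0
Late cases: 0.

0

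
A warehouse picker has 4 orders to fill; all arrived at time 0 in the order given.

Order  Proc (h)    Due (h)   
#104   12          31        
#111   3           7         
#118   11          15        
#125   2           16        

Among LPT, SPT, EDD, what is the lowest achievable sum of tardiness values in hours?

LPT (decreasing processing time): #104 #118 #111 #125.
#104: 0→12, due 31, tardiness 0
#118: 12→23, due 15, tardiness 8
#111: 23→26, due 7, tardiness 19
#125: 26→28, due 16, tardiness 12
Sum = 0+8+19+12 = 39.
SPT (increasing processing time): #125 #111 #118 #104.
#125: 0→2, due 16, tardiness 0
#111: 2→5, due 7, tardiness 0
#118: 5→16, due 15, tardiness 1
#104: 16→28, due 31, tardiness 0
Sum = 0+0+1+0 = 1.
EDD (increasing due date): #111 #118 #125 #104.
#111: 0→3, due 7, tardiness 0
#118: 3→14, due 15, tardiness 0
#125: 14→16, due 16, tardiness 0
#104: 16→28, due 31, tardiness 0
Sum = 0+0+0+0 = 0.
LPT 39, SPT 1, EDD 0 → minimum 0.

0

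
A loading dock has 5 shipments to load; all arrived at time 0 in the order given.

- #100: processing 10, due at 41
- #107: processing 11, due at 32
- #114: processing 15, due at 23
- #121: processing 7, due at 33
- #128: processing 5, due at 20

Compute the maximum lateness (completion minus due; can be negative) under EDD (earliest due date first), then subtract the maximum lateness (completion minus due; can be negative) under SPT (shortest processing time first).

EDD (increasing due date): #128 #114 #107 #121 #100.
#128: 0→5, due 20, lateness -15
#114: 5→20, due 23, lateness -3
#107: 20→31, due 32, lateness -1
#121: 31→38, due 33, lateness 5
#100: 38→48, due 41, lateness 7
Maximum = 7.
SPT (increasing processing time): #128 #121 #100 #107 #114.
#128: 0→5, due 20, lateness -15
#121: 5→12, due 33, lateness -21
#100: 12→22, due 41, lateness -19
#107: 22→33, due 32, lateness 1
#114: 33→48, due 23, lateness 25
Maximum = 25.
Difference = 7 − 25 = -18.

-18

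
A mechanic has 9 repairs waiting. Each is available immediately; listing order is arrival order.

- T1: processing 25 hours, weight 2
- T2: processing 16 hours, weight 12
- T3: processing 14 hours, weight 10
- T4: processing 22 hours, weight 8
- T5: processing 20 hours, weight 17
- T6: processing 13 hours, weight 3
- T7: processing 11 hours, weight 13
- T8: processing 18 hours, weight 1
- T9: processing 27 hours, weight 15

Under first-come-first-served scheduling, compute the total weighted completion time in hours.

FIFO (arrival order): T1 T2 T3 T4 T5 T6 T7 T8 T9.
T1: finishes 25, weight 2, w·C = 50
T2: finishes 41, weight 12, w·C = 492
T3: finishes 55, weight 10, w·C = 550
T4: finishes 77, weight 8, w·C = 616
T5: finishes 97, weight 17, w·C = 1649
T6: finishes 110, weight 3, w·C = 330
T7: finishes 121, weight 13, w·C = 1573
T8: finishes 139, weight 1, w·C = 139
T9: finishes 166, weight 15, w·C = 2490
Sum = 50+492+550+616+1649+330+1573+139+2490 = 7889.

7889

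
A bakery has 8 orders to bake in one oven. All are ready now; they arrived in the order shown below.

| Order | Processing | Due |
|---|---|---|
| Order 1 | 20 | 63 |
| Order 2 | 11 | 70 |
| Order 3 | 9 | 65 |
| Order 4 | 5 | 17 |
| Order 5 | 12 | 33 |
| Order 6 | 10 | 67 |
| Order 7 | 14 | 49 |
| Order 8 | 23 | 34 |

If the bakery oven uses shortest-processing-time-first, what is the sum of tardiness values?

114

SPT (increasing processing time): Order 4 Order 3 Order 6 Order 2 Order 5 Order 7 Order 1 Order 8.
Order 4: 0→5, due 17, tardiness 0
Order 3: 5→14, due 65, tardiness 0
Order 6: 14→24, due 67, tardiness 0
Order 2: 24→35, due 70, tardiness 0
Order 5: 35→47, due 33, tardiness 14
Order 7: 47→61, due 49, tardiness 12
Order 1: 61→81, due 63, tardiness 18
Order 8: 81→104, due 34, tardiness 70
Sum = 0+0+0+0+14+12+18+70 = 114.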